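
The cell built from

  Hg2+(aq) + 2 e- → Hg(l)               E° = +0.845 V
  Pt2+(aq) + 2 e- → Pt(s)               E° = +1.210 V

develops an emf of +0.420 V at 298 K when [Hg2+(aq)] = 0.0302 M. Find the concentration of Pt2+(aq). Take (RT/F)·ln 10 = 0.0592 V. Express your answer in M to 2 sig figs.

2.2 M

With Pt²⁺/Pt at the cathode and Hg²⁺/Hg at the anode, E°cell = +1.210 − (+0.845) = +0.365 V (n = 2).
Rearranging E = E° − (0.0592/n)·log Q gives log Q = 2(+0.365 − (+0.420))/0.0592 = −1.858.
The balanced reaction is Pt2+(aq) + Hg(l) → Pt(s) + Hg2+(aq), so Q = [Hg2+(aq)] / [Pt2+(aq)].
Isolating [Pt2+(aq)] in Q = 10^{−1.858} yields log [Pt2+(aq)] = 0.338, i.e. 2.2 M.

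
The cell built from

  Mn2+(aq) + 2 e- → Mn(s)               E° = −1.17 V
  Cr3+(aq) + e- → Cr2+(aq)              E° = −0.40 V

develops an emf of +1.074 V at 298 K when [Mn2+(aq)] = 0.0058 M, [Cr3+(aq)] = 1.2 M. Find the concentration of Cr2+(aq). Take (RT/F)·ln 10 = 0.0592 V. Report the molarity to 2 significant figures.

0.00012 M

Cr³⁺/Cr²⁺ is the cathode (higher E°); E°cell = −0.40 − (−1.17) = +0.77 V with n = 2.
From the Nernst equation, log Q = n(E° − E)/0.0592 = 2·(+0.77 − (+1.074))/0.0592 = −10.270.
For 2 Cr3+(aq) + Mn(s) → 2 Cr2+(aq) + Mn2+(aq), the reaction quotient is Q = ([Cr2+(aq)]^2·[Mn2+(aq)]) / [Cr3+(aq)]^2.
Isolating [Cr2+(aq)] in Q = 10^{−10.270} yields log [Cr2+(aq)] = −3.938, i.e. 0.00012 M.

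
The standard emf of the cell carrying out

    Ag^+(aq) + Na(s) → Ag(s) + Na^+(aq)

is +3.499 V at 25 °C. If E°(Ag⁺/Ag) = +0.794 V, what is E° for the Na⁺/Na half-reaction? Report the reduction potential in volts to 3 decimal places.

−2.705 V

In the reaction as written the Ag⁺/Ag couple is reduced (cathode) and Na⁺/Na is oxidized (anode), so E°cell = E°(Ag⁺/Ag) − E°(Na⁺/Na).
E°(Na⁺/Na) = E°(cathode) − E°cell = +0.794 − (+3.499) = −2.705 V.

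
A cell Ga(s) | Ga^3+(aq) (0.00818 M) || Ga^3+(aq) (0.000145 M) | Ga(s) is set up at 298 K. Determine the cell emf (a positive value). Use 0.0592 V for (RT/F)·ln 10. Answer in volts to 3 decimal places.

For a concentration cell E°cell = 0, since both electrodes use the same couple.
The compartment with the higher Ga^3+(aq) concentration (0.00818 M) acts as the cathode; ions are reduced there and produced at the dilute (0.000145 M) anode.
With n = 3, Ecell = −(0.0592/3)·log([dilute]/[conc]) = −(0.0592/3)·log(0.000145/0.00818) = +0.035 V.

0.035 V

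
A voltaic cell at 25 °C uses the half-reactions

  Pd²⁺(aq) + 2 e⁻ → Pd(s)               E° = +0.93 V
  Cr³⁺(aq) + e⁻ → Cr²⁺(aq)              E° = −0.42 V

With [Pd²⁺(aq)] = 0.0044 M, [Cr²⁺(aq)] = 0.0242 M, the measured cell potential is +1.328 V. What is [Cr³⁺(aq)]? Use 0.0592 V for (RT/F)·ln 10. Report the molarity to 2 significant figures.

With Pd²⁺/Pd at the cathode and Cr³⁺/Cr²⁺ at the anode, E°cell = +0.93 − (−0.42) = +1.35 V (n = 2).
From the Nernst equation, log Q = n(E° − E)/0.0592 = 2·(+1.35 − (+1.328))/0.0592 = 0.743.
The balanced reaction is Pd²⁺(aq) + 2 Cr²⁺(aq) → Pd(s) + 2 Cr³⁺(aq), so Q = [Cr³⁺(aq)]^2 / ([Pd²⁺(aq)]·[Cr²⁺(aq)]^2).
Isolating [Cr³⁺(aq)] in Q = 10^{0.743} yields log [Cr³⁺(aq)] = −2.423, i.e. 0.0038 M.

0.0038 M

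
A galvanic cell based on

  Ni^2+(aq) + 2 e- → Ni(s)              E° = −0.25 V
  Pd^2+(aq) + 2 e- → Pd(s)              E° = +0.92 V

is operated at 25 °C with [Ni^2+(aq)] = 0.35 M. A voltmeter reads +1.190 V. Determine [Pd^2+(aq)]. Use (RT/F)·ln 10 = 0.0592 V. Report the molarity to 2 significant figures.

1.7 M

With Pd²⁺/Pd at the cathode and Ni²⁺/Ni at the anode, E°cell = +0.92 − (−0.25) = +1.17 V (n = 2).
Since E = E° − (0.0592/n)·log Q, log Q = n(E° − E)/0.0592 = −0.676.
For Pd^2+(aq) + Ni(s) → Pd(s) + Ni^2+(aq), the reaction quotient is Q = [Ni^2+(aq)] / [Pd^2+(aq)].
Substituting the known concentrations and solving, log [Pd^2+(aq)] = 0.220 and [Pd^2+(aq)] = 1.7 M.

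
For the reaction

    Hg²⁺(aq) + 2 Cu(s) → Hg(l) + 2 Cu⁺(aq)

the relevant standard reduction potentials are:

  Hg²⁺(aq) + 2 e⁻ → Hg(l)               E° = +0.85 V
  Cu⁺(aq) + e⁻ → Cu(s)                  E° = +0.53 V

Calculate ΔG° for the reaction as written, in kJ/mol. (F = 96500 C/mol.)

In the reaction as written Hg²⁺(aq) is reduced, so the Hg²⁺/Hg couple is the cathode and Cu⁺/Cu is the anode.
E°cell = +0.85 − (+0.53) = +0.32 V; balancing electrons gives n = 2.
ΔG° = −nFE°cell = −(2)(96500)(+0.32) J/mol = −61.8 kJ/mol.

−61.8 kJ/mol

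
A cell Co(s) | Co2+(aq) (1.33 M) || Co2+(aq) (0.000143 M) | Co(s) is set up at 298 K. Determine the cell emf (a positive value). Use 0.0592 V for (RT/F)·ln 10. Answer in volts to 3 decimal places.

0.117 V

For a concentration cell E°cell = 0, since both electrodes use the same couple.
The compartment with the higher Co2+(aq) concentration (1.33 M) acts as the cathode; ions are reduced there and produced at the dilute (0.000143 M) anode.
With n = 2, Ecell = −(0.0592/2)·log([dilute]/[conc]) = −(0.0592/2)·log(0.000143/1.33) = +0.117 V.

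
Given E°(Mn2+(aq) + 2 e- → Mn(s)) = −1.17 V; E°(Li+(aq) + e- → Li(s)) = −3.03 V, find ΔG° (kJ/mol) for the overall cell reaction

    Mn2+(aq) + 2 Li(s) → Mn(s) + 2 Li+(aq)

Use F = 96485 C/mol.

In the reaction as written Mn2+(aq) is reduced, so the Mn²⁺/Mn couple is the cathode and Li⁺/Li is the anode.
E°cell = −1.17 − (−3.03) = +1.86 V; balancing electrons gives n = 2.
ΔG° = −nFE°cell = −(2)(96485)(+1.86) J/mol = −359 kJ/mol.

−359 kJ/mol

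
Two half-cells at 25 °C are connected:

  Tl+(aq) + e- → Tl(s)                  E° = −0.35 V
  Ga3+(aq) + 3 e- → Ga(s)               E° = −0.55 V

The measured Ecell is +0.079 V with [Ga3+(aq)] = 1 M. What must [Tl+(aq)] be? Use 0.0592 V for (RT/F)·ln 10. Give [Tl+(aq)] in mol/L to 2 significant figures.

Tl⁺/Tl is the cathode (higher E°); E°cell = −0.35 − (−0.55) = +0.20 V with n = 3.
From the Nernst equation, log Q = n(E° − E)/0.0592 = 3·(+0.20 − (+0.079))/0.0592 = 6.132.
The balanced reaction is 3 Tl+(aq) + Ga(s) → 3 Tl(s) + Ga3+(aq), so Q = [Ga3+(aq)] / [Tl+(aq)]^3.
Solving for the unknown gives log [Tl+(aq)] = −2.044, so [Tl+(aq)] ≈ 0.0090 M.

0.0090 M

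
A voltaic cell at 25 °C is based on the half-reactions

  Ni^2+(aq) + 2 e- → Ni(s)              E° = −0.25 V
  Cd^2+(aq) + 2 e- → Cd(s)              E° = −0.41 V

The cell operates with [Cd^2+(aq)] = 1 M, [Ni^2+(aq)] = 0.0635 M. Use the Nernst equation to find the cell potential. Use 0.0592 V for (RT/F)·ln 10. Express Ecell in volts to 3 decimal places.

Ni²⁺/Ni is reduced (cathode, E° = −0.25 V) and Cd²⁺/Cd is oxidized (anode).
The standard potential is −0.25 − (−0.41) = +0.16 V and the balanced reaction transfers n = 2 electrons.
For the overall reaction Ni^2+(aq) + Cd(s) → Ni(s) + Cd^2+(aq), Q = [Cd^2+(aq)] / [Ni^2+(aq)] = 15.7, giving log Q = 1.197.
E = E° − (0.0592/n)·log Q = +0.16 − (0.0592/2)(1.197) = +0.125 V.

+0.125 V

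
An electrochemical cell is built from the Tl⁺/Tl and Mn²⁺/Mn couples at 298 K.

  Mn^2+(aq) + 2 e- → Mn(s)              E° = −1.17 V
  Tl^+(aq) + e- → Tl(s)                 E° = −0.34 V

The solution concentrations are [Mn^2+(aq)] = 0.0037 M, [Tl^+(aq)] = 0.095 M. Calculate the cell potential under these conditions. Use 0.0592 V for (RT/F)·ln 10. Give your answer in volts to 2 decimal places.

+0.84 V

The Tl⁺/Tl couple has the more positive E°, so it is the cathode; Mn²⁺/Mn is the anode.
E°cell = E°cat − E°an = −0.34 − (−1.17) = +0.83 V; n = 2.
The balanced reaction is 2 Tl^+(aq) + Mn(s) → 2 Tl(s) + Mn^2+(aq), so Q = [Mn^2+(aq)] / [Tl^+(aq)]^2 = 0.41 and log Q = −0.387.
Applying E = E° − (RT ln10/nF)·log Q gives +0.83 − (0.0592/2)(−0.387) = +0.84 V.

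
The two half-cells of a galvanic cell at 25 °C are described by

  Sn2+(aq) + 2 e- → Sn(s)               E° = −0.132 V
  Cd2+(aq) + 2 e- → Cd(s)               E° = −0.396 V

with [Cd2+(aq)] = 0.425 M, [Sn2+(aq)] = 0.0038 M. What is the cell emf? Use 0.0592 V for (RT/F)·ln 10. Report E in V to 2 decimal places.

+0.20 V

Sn²⁺/Sn is reduced (cathode, E° = −0.132 V) and Cd²⁺/Cd is oxidized (anode).
E°cell = E°cat − E°an = −0.132 − (−0.396) = +0.264 V; n = 2.
Balancing gives Sn2+(aq) + Cd(s) → Sn(s) + Cd2+(aq); hence Q = [Cd2+(aq)] / [Sn2+(aq)] = 112 (log Q = 2.049).
By the Nernst equation, E = +0.264 − (0.0592/2)·(2.049) = +0.20 V.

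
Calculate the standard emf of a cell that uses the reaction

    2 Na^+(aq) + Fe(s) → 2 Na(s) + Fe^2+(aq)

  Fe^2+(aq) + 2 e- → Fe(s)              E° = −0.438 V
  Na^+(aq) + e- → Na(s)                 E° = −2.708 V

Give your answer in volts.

In the reaction as written, Na^+(aq) is reduced (cathode) and Fe^2+(aq) is produced by oxidation at the anode.
E°cell = E°(cathode) − E°(anode) = −2.708 − (−0.438) = −2.270 V.
The negative E°cell means the reaction is non-spontaneous in the direction written.

−2.270 V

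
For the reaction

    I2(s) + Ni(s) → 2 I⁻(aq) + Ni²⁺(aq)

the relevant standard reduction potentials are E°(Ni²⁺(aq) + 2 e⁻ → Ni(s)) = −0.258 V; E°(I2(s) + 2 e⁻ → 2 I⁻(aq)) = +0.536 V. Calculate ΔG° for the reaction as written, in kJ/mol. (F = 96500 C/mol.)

In the reaction as written I2(s) is reduced, so the I₂/I⁻ couple is the cathode and Ni²⁺/Ni is the anode.
E°cell = +0.536 − (−0.258) = +0.794 V; balancing electrons gives n = 2.
ΔG° = −nFE°cell = −(2)(96500)(+0.794) J/mol = −153 kJ/mol.

−153 kJ/mol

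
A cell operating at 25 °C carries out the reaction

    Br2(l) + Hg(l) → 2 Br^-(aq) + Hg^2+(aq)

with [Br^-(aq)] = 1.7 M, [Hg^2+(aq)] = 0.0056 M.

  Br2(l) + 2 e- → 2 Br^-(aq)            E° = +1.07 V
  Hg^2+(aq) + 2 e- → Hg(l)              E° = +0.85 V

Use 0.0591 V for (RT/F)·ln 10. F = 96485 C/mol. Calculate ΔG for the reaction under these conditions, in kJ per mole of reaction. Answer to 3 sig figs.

−52.7 kJ/mol

With Br₂/Br⁻ reduced at the cathode, E°cell = +1.07 − (+0.85) = +0.22 V and n = 2.
The reaction quotient is [Br^-(aq)]^2·[Hg^2+(aq)] = 0.0162; by Nernst, E = +0.22 − (0.0591/2)(−1.791) = +0.2729 V.
ΔG = −nFE = −(2)(96485)(+0.2729) J/mol = −52.7 kJ/mol.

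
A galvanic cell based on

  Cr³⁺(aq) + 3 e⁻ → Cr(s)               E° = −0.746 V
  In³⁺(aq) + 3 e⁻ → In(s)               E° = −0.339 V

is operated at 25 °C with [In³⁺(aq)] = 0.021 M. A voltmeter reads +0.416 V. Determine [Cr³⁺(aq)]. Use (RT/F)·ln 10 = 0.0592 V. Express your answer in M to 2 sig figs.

0.0073 M

With In³⁺/In at the cathode and Cr³⁺/Cr at the anode, E°cell = −0.339 − (−0.746) = +0.407 V (n = 3).
From the Nernst equation, log Q = n(E° − E)/0.0592 = 3·(+0.407 − (+0.416))/0.0592 = −0.456.
Balancing electrons gives In³⁺(aq) + Cr(s) → In(s) + Cr³⁺(aq); thus Q = [Cr³⁺(aq)] / [In³⁺(aq)].
Isolating [Cr³⁺(aq)] in Q = 10^{−0.456} yields log [Cr³⁺(aq)] = −2.134, i.e. 0.0073 M.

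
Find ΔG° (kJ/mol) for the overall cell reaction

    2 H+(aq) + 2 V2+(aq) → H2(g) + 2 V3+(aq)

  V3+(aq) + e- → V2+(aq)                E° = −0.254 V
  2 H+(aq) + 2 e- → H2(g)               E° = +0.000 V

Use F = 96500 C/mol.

In the reaction as written H+(aq) is reduced, so the 2H⁺/H₂ couple is the cathode and V³⁺/V²⁺ is the anode.
E°cell = +0.000 − (−0.254) = +0.254 V; balancing electrons gives n = 2.
ΔG° = −nFE°cell = −(2)(96500)(+0.254) J/mol = −49.0 kJ/mol.

−49.0 kJ/mol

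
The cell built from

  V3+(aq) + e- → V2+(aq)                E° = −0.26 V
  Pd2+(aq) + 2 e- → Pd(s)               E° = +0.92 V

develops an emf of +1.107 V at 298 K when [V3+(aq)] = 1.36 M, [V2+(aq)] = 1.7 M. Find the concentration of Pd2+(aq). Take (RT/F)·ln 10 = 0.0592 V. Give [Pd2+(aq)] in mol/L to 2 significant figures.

0.0022 M

The Pd²⁺/Pd couple has the larger reduction potential, so it is the cathode: E°cell = +0.92 − (−0.26) = +1.18 V and n = 2.
Rearranging E = E° − (0.0592/n)·log Q gives log Q = 2(+1.18 − (+1.107))/0.0592 = 2.466.
Balancing electrons gives Pd2+(aq) + 2 V2+(aq) → Pd(s) + 2 V3+(aq); thus Q = [V3+(aq)]^2 / ([Pd2+(aq)]·[V2+(aq)]^2).
Substituting the known concentrations and solving, log [Pd2+(aq)] = −2.660 and [Pd2+(aq)] = 0.0022 M.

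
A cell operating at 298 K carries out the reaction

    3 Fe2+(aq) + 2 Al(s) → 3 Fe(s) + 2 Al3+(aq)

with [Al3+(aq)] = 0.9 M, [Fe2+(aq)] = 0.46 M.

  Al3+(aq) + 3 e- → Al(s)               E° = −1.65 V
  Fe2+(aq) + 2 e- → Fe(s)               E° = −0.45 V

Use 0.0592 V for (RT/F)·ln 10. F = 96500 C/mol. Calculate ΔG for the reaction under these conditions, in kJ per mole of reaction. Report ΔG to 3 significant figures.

−690 kJ/mol

E°cell = −0.45 − (−1.65) = +1.20 V; the balanced reaction transfers n = 6 electrons.
Q = [Al3+(aq)]^2 / [Fe2+(aq)]^3 = 8.32, so log Q = 0.920 and E = +1.20 − (0.0592/6)(0.920) = +1.1909 V.
ΔG = −nFE = −(6)(96500)(+1.1909) J/mol = −690 kJ/mol.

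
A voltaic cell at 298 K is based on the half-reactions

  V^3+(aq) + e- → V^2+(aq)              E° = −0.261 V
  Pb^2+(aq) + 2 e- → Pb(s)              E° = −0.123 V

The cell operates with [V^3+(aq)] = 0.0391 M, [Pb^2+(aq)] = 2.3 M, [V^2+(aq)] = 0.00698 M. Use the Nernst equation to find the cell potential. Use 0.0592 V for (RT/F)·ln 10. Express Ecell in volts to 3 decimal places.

+0.104 V

Pb²⁺/Pb is reduced (cathode, E° = −0.123 V) and V³⁺/V²⁺ is oxidized (anode).
The standard potential is −0.123 − (−0.261) = +0.138 V and the balanced reaction transfers n = 2 electrons.
For the overall reaction Pb^2+(aq) + 2 V^2+(aq) → Pb(s) + 2 V^3+(aq), Q = [V^3+(aq)]^2 / ([Pb^2+(aq)]·[V^2+(aq)]^2) = 13.6, giving log Q = 1.135.
E = E° − (0.0592/n)·log Q = +0.138 − (0.0592/2)(1.135) = +0.104 V.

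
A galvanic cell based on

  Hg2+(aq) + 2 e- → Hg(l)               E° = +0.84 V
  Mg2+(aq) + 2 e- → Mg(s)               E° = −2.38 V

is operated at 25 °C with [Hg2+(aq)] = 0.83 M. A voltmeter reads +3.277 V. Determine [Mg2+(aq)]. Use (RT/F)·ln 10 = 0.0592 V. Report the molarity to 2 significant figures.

Hg²⁺/Hg is the cathode (higher E°); E°cell = +0.84 − (−2.38) = +3.22 V with n = 2.
Rearranging E = E° − (0.0592/n)·log Q gives log Q = 2(+3.22 − (+3.277))/0.0592 = −1.926.
Balancing electrons gives Hg2+(aq) + Mg(s) → Hg(l) + Mg2+(aq); thus Q = [Mg2+(aq)] / [Hg2+(aq)].
Isolating [Mg2+(aq)] in Q = 10^{−1.926} yields log [Mg2+(aq)] = −2.007, i.e. 0.0098 M.

0.0098 M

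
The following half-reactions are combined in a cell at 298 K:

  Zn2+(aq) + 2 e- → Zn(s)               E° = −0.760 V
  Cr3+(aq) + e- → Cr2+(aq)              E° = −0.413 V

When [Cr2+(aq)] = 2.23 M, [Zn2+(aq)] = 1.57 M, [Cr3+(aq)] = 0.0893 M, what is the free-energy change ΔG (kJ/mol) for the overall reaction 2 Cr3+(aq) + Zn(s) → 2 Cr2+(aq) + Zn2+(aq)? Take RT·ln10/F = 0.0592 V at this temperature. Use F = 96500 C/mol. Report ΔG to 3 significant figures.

With Cr³⁺/Cr²⁺ reduced at the cathode, E°cell = −0.413 − (−0.760) = +0.347 V and n = 2.
The reaction quotient is ([Cr2+(aq)]^2·[Zn2+(aq)]) / [Cr3+(aq)]^2 = 979; by Nernst, E = +0.347 − (0.0592/2)(2.991) = +0.2585 V.
ΔG = −nFE = −(2)(96500)(+0.2585) J/mol = −49.9 kJ/mol.

−49.9 kJ/mol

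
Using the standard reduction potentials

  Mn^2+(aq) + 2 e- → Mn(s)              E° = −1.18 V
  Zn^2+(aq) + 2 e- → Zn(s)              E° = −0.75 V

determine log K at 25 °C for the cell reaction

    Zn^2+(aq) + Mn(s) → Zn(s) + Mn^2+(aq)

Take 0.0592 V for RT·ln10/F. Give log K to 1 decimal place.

The Zn²⁺/Zn couple is reduced (cathode); E°cell = −0.75 − (−1.18) = +0.43 V with n = 2.
At equilibrium E = 0, so log K = nE°cell / 0.0592 = (2)(+0.43) / 0.0592 = 14.5.

log K = 14.5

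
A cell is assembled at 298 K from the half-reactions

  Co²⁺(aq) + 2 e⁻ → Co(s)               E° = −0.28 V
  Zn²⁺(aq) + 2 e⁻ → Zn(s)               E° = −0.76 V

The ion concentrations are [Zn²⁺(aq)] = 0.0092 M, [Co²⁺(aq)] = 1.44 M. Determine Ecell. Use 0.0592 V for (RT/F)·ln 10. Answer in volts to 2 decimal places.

+0.54 V

Co²⁺/Co is reduced (cathode, E° = −0.28 V) and Zn²⁺/Zn is oxidized (anode).
E°cell = −0.28 − (−0.76) = +0.48 V, with n = 2 electrons transferred.
Balancing gives Co²⁺(aq) + Zn(s) → Co(s) + Zn²⁺(aq); hence Q = [Zn²⁺(aq)] / [Co²⁺(aq)] = 0.00639 (log Q = −2.195).
By the Nernst equation, E = +0.48 − (0.0592/2)·(−2.195) = +0.54 V.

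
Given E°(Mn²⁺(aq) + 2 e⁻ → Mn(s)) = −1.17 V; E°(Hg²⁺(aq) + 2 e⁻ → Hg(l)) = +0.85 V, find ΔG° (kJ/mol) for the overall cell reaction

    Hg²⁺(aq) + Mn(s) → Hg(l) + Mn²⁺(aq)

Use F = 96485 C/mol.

In the reaction as written Hg²⁺(aq) is reduced, so the Hg²⁺/Hg couple is the cathode and Mn²⁺/Mn is the anode.
E°cell = +0.85 − (−1.17) = +2.02 V; balancing electrons gives n = 2.
ΔG° = −nFE°cell = −(2)(96485)(+2.02) J/mol = −390 kJ/mol.

−390 kJ/mol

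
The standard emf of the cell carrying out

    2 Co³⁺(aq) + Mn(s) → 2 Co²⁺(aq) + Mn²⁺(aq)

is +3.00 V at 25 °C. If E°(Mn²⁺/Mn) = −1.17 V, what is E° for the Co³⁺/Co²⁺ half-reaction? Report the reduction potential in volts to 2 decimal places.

In the reaction as written the Co³⁺/Co²⁺ couple is reduced (cathode) and Mn²⁺/Mn is oxidized (anode), so E°cell = E°(Co³⁺/Co²⁺) − E°(Mn²⁺/Mn).
E°(Co³⁺/Co²⁺) = E°cell + E°(anode) = +3.00 + (−1.17) = +1.83 V.

+1.83 V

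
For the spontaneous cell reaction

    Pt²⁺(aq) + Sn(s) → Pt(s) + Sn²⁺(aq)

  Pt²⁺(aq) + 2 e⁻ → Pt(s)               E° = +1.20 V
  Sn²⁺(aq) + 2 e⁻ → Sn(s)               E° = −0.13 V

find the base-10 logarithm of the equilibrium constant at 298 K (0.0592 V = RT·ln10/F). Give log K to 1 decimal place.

The Pt²⁺/Pt couple is reduced (cathode); E°cell = +1.20 − (−0.13) = +1.33 V with n = 2.
At equilibrium E = 0, so log K = nE°cell / 0.0592 = (2)(+1.33) / 0.0592 = 44.9.

log K = 44.9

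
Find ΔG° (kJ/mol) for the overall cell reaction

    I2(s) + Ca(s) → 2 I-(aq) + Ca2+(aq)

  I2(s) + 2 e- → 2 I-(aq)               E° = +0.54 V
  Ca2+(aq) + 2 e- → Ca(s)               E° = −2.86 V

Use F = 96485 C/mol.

−656 kJ/mol

In the reaction as written I2(s) is reduced, so the I₂/I⁻ couple is the cathode and Ca²⁺/Ca is the anode.
E°cell = +0.54 − (−2.86) = +3.40 V; balancing electrons gives n = 2.
ΔG° = −nFE°cell = −(2)(96485)(+3.40) J/mol = −656 kJ/mol.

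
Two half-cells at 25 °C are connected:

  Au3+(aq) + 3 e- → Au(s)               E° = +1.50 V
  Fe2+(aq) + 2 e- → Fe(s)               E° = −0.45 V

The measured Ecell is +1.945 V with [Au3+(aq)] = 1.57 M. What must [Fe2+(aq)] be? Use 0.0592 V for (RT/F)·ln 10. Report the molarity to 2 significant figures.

With Au³⁺/Au at the cathode and Fe²⁺/Fe at the anode, E°cell = +1.50 − (−0.45) = +1.95 V (n = 6).
From the Nernst equation, log Q = n(E° − E)/0.0592 = 6·(+1.95 − (+1.945))/0.0592 = 0.507.
For 2 Au3+(aq) + 3 Fe(s) → 2 Au(s) + 3 Fe2+(aq), the reaction quotient is Q = [Fe2+(aq)]^3 / [Au3+(aq)]^2.
Substituting the known concentrations and solving, log [Fe2+(aq)] = 0.300 and [Fe2+(aq)] = 2.0 M.

2.0 M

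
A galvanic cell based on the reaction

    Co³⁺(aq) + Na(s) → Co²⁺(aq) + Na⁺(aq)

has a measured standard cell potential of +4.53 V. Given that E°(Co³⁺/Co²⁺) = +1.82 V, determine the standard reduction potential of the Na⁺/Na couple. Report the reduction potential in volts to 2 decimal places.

−2.71 V

In the reaction as written the Co³⁺/Co²⁺ couple is reduced (cathode) and Na⁺/Na is oxidized (anode), so E°cell = E°(Co³⁺/Co²⁺) − E°(Na⁺/Na).
E°(Na⁺/Na) = E°(cathode) − E°cell = +1.82 − (+4.53) = −2.71 V.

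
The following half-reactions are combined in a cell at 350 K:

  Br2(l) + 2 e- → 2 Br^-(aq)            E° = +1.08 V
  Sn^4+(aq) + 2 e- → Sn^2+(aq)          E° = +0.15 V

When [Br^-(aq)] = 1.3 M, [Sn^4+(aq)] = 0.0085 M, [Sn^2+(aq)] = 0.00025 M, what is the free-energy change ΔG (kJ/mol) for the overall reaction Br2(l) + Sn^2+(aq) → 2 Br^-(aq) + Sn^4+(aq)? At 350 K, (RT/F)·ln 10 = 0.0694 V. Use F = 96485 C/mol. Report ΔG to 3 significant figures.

With Br₂/Br⁻ reduced at the cathode, E°cell = +1.08 − (+0.15) = +0.93 V and n = 2.
The reaction quotient is ([Br^-(aq)]^2·[Sn^4+(aq)]) / [Sn^2+(aq)] = 57.5; by Nernst, E = +0.93 − (0.0694/2)(1.759) = +0.8690 V.
Then ΔG = −nFE = −2 × 96485 × +0.8690 J/mol = −168 kJ/mol.

−168 kJ/mol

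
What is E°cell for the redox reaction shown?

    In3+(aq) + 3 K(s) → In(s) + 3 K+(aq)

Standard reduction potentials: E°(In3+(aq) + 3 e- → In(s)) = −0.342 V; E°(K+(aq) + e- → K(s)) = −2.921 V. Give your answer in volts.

+2.579 V

In the reaction as written, In3+(aq) is reduced (cathode) and K+(aq) is produced by oxidation at the anode.
E°cell = E°(cathode) − E°(anode) = −0.342 − (−2.921) = +2.579 V.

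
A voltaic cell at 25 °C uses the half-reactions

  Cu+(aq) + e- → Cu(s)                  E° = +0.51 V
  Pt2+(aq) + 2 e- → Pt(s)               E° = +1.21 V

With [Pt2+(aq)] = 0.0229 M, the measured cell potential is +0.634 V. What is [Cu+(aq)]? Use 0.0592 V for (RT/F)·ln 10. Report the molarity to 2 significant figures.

2.0 M

Pt²⁺/Pt is the cathode (higher E°); E°cell = +1.21 − (+0.51) = +0.70 V with n = 2.
From the Nernst equation, log Q = n(E° − E)/0.0592 = 2·(+0.70 − (+0.634))/0.0592 = 2.230.
Balancing electrons gives Pt2+(aq) + 2 Cu(s) → Pt(s) + 2 Cu+(aq); thus Q = [Cu+(aq)]^2 / [Pt2+(aq)].
Substituting the known concentrations and solving, log [Cu+(aq)] = 0.295 and [Cu+(aq)] = 2.0 M.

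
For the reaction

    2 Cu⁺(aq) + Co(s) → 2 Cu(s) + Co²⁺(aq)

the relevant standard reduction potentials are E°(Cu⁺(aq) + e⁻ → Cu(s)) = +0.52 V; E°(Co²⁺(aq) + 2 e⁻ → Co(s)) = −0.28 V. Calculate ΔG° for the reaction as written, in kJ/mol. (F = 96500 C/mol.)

−154 kJ/mol

In the reaction as written Cu⁺(aq) is reduced, so the Cu⁺/Cu couple is the cathode and Co²⁺/Co is the anode.
E°cell = +0.52 − (−0.28) = +0.80 V; balancing electrons gives n = 2.
ΔG° = −nFE°cell = −(2)(96500)(+0.80) J/mol = −154 kJ/mol.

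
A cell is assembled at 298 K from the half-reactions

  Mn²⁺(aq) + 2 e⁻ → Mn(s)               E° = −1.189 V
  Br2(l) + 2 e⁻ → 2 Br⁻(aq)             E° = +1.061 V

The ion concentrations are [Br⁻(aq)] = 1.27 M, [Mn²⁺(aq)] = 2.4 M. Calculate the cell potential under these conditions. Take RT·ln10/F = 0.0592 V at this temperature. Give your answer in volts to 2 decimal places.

The Br₂/Br⁻ couple has the more positive E°, so it is the cathode; Mn²⁺/Mn is the anode.
E°cell = E°cat − E°an = +1.061 − (−1.189) = +2.250 V; n = 2.
Balancing gives Br2(l) + Mn(s) → 2 Br⁻(aq) + Mn²⁺(aq); hence Q = [Br⁻(aq)]^2·[Mn²⁺(aq)] = 3.87 (log Q = 0.588).
Applying E = E° − (RT ln10/nF)·log Q gives +2.250 − (0.0592/2)(0.588) = +2.23 V.

+2.23 V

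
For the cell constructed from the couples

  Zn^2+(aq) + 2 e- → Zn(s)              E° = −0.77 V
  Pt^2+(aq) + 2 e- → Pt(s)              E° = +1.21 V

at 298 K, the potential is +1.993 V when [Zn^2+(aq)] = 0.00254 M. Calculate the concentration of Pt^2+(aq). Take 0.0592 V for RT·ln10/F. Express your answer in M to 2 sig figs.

The Pt²⁺/Pt couple has the larger reduction potential, so it is the cathode: E°cell = +1.21 − (−0.77) = +1.98 V and n = 2.
Since E = E° − (0.0592/n)·log Q, log Q = n(E° − E)/0.0592 = −0.439.
The balanced reaction is Pt^2+(aq) + Zn(s) → Pt(s) + Zn^2+(aq), so Q = [Zn^2+(aq)] / [Pt^2+(aq)].
Isolating [Pt^2+(aq)] in Q = 10^{−0.439} yields log [Pt^2+(aq)] = −2.156, i.e. 0.0070 M.

0.0070 M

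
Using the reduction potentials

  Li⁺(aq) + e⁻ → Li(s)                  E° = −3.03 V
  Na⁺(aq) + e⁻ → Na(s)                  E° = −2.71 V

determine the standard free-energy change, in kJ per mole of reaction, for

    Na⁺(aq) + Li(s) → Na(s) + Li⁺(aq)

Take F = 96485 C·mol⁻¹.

−30.9 kJ/mol

In the reaction as written Na⁺(aq) is reduced, so the Na⁺/Na couple is the cathode and Li⁺/Li is the anode.
E°cell = −2.71 − (−3.03) = +0.32 V; balancing electrons gives n = 1.
ΔG° = −nFE°cell = −(1)(96485)(+0.32) J/mol = −30.9 kJ/mol.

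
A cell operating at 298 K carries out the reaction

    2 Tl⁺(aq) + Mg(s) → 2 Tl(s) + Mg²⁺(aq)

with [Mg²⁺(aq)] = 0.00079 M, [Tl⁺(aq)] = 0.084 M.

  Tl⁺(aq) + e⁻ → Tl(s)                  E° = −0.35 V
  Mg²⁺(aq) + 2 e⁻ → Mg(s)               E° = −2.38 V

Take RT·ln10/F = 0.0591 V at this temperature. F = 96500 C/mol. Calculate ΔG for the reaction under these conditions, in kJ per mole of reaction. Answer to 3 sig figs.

−397 kJ/mol

With Tl⁺/Tl reduced at the cathode, E°cell = −0.35 − (−2.38) = +2.03 V and n = 2.
Here Q = [Mg²⁺(aq)] / [Tl⁺(aq)]^2 = 0.112 (log Q = −0.951), giving E = +2.03 − (0.0591/2)·(−0.951) = +2.0581 V.
ΔG = −nFE = −(2)(96500)(+2.0581) J/mol = −397 kJ/mol.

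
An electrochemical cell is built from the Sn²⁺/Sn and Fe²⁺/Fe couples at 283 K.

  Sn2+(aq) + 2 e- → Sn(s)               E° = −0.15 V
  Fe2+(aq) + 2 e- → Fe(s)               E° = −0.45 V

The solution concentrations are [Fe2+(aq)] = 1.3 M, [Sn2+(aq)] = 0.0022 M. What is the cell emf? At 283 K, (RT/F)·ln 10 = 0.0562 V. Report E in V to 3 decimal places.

+0.222 V

Sn²⁺/Sn is reduced (cathode, E° = −0.15 V) and Fe²⁺/Fe is oxidized (anode).
E°cell = −0.15 − (−0.45) = +0.30 V, with n = 2 electrons transferred.
For the overall reaction Sn2+(aq) + Fe(s) → Sn(s) + Fe2+(aq), Q = [Fe2+(aq)] / [Sn2+(aq)] = 591, giving log Q = 2.772.
Applying E = E° − (RT ln10/nF)·log Q gives +0.30 − (0.0562/2)(2.772) = +0.222 V.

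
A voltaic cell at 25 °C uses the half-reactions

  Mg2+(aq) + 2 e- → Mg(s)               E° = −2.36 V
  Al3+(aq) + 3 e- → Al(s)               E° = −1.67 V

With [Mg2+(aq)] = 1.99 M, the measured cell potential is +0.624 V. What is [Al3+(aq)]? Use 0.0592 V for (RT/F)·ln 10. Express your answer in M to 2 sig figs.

The Al³⁺/Al couple has the larger reduction potential, so it is the cathode: E°cell = −1.67 − (−2.36) = +0.69 V and n = 6.
Since E = E° − (0.0592/n)·log Q, log Q = n(E° − E)/0.0592 = 6.689.
Balancing electrons gives 2 Al3+(aq) + 3 Mg(s) → 2 Al(s) + 3 Mg2+(aq); thus Q = [Mg2+(aq)]^3 / [Al3+(aq)]^2.
Solving for the unknown gives log [Al3+(aq)] = −2.896, so [Al3+(aq)] ≈ 0.0013 M.

0.0013 M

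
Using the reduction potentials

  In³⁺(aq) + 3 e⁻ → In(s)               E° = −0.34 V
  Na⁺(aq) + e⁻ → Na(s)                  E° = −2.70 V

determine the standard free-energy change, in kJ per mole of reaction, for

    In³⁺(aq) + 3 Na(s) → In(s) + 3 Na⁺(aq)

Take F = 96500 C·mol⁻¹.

−683 kJ/mol

In the reaction as written In³⁺(aq) is reduced, so the In³⁺/In couple is the cathode and Na⁺/Na is the anode.
E°cell = −0.34 − (−2.70) = +2.36 V; balancing electrons gives n = 3.
ΔG° = −nFE°cell = −(3)(96500)(+2.36) J/mol = −683 kJ/mol.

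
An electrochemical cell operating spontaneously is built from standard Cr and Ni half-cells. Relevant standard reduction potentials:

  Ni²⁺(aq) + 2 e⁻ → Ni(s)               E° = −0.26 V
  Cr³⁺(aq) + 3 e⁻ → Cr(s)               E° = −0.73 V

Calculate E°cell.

+0.47 V

Of the two couples in this cell, the one with the more positive reduction potential is reduced at the cathode: here that is Ni²⁺/Ni (−0.26 V); Cr³⁺/Cr (−0.73 V) is the anode.
E°cell = E°(cathode) − E°(anode) = −0.26 − (−0.73) = +0.47 V.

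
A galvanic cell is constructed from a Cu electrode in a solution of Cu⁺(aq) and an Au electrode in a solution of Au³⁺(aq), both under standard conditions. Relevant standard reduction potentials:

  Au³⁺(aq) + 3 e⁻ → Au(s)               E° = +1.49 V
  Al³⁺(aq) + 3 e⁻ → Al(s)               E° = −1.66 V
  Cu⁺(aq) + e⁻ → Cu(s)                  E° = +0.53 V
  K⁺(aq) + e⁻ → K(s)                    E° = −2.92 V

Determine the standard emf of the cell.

The Au³⁺/Au couple has the higher E°, so Au ion is reduced (cathode) and Cu is oxidized (anode).
E°cell = E°(cathode) − E°(anode) = +1.49 − (+0.53) = +0.96 V.

+0.96 V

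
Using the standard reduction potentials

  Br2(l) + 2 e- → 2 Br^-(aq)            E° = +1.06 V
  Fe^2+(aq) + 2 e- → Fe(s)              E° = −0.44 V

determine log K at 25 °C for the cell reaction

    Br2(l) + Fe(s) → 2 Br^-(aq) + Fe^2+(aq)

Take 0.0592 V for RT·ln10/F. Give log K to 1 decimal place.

The Br₂/Br⁻ couple is reduced (cathode); E°cell = +1.06 − (−0.44) = +1.50 V with n = 2.
At equilibrium E = 0, so log K = nE°cell / 0.0592 = (2)(+1.50) / 0.0592 = 50.7.

log K = 50.7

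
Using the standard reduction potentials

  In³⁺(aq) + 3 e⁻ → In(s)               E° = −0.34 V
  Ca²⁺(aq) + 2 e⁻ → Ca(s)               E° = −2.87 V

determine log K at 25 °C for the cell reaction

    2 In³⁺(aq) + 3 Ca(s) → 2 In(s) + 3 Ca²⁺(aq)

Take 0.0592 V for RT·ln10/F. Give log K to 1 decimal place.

log K = 256.4

The In³⁺/In couple is reduced (cathode); E°cell = −0.34 − (−2.87) = +2.53 V with n = 6.
At equilibrium E = 0, so log K = nE°cell / 0.0592 = (6)(+2.53) / 0.0592 = 256.4.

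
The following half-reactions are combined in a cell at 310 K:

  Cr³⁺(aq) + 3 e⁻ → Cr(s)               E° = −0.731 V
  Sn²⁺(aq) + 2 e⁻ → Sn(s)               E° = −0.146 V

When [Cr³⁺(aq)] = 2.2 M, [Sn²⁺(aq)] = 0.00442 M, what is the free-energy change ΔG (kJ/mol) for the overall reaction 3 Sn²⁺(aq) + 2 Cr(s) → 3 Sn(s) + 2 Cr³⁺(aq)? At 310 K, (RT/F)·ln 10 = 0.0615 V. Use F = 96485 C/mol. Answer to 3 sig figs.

The standard cell potential is −0.146 − (−0.731) = +0.585 V, with n = 6 electrons in the balanced equation.
Q = [Cr³⁺(aq)]^2 / [Sn²⁺(aq)]^3 = 5.61×10^7, so log Q = 7.749 and E = +0.585 − (0.0615/6)(7.749) = +0.5056 V.
Then ΔG = −nFE = −6 × 96485 × +0.5056 J/mol = −293 kJ/mol.

−293 kJ/mol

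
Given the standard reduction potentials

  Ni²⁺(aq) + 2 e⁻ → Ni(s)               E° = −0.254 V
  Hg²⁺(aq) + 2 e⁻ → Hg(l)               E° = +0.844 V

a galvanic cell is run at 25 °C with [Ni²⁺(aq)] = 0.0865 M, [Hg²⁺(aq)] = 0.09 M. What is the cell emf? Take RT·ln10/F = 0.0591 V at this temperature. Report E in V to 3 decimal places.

Hg²⁺/Hg is reduced (cathode, E° = +0.844 V) and Ni²⁺/Ni is oxidized (anode).
The standard potential is +0.844 − (−0.254) = +1.098 V and the balanced reaction transfers n = 2 electrons.
Balancing gives Hg²⁺(aq) + Ni(s) → Hg(l) + Ni²⁺(aq); hence Q = [Ni²⁺(aq)] / [Hg²⁺(aq)] = 0.961 (log Q = −0.017).
Applying E = E° − (RT ln10/nF)·log Q gives +1.098 − (0.0591/2)(−0.017) = +1.099 V.

+1.099 V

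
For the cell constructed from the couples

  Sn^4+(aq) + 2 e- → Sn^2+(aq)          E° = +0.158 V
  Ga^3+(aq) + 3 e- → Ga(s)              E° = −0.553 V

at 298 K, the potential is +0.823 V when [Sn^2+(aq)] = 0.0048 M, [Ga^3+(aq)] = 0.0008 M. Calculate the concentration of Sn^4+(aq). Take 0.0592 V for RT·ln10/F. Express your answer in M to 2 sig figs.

0.25 M

The Sn⁴⁺/Sn²⁺ couple has the larger reduction potential, so it is the cathode: E°cell = +0.158 − (−0.553) = +0.711 V and n = 6.
From the Nernst equation, log Q = n(E° − E)/0.0592 = 6·(+0.711 − (+0.823))/0.0592 = −11.351.
For 3 Sn^4+(aq) + 2 Ga(s) → 3 Sn^2+(aq) + 2 Ga^3+(aq), the reaction quotient is Q = ([Sn^2+(aq)]^3·[Ga^3+(aq)]^2) / [Sn^4+(aq)]^3.
Solving for the unknown gives log [Sn^4+(aq)] = −0.600, so [Sn^4+(aq)] ≈ 0.25 M.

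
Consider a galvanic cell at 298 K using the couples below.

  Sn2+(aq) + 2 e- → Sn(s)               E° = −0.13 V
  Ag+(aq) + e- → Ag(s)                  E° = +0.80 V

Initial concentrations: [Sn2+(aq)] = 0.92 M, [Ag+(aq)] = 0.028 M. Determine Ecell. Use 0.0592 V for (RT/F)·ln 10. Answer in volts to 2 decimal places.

+0.84 V

Since E°(Ag⁺/Ag) > E°(Sn²⁺/Sn), Ag⁺/Ag serves as the cathode.
E°cell = E°cat − E°an = +0.80 − (−0.13) = +0.93 V; n = 2.
For the overall reaction 2 Ag+(aq) + Sn(s) → 2 Ag(s) + Sn2+(aq), Q = [Sn2+(aq)] / [Ag+(aq)]^2 = 1.17×10^3, giving log Q = 3.069.
E = E° − (0.0592/n)·log Q = +0.93 − (0.0592/2)(3.069) = +0.84 V.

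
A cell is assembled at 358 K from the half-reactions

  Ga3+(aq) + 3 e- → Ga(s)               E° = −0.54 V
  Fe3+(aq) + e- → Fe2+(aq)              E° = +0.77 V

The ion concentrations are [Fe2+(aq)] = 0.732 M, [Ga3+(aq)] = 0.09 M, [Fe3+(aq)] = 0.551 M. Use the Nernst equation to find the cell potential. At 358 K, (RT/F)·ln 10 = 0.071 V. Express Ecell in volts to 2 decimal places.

+1.33 V

Fe³⁺/Fe²⁺ is reduced (cathode, E° = +0.77 V) and Ga³⁺/Ga is oxidized (anode).
E°cell = +0.77 − (−0.54) = +1.31 V, with n = 3 electrons transferred.
For the overall reaction 3 Fe3+(aq) + Ga(s) → 3 Fe2+(aq) + Ga3+(aq), Q = ([Fe2+(aq)]^3·[Ga3+(aq)]) / [Fe3+(aq)]^3 = 0.211, giving log Q = −0.676.
E = E° − (0.071/n)·log Q = +1.31 − (0.071/3)(−0.676) = +1.33 V.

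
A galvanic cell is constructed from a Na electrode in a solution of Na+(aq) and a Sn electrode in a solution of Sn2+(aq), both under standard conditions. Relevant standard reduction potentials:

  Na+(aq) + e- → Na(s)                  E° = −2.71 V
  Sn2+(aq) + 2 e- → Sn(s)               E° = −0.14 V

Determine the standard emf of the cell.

The Sn²⁺/Sn couple has the higher E°, so Sn ion is reduced (cathode) and Na is oxidized (anode).
E°cell = E°(cathode) − E°(anode) = −0.14 − (−2.71) = +2.57 V.

+2.57 V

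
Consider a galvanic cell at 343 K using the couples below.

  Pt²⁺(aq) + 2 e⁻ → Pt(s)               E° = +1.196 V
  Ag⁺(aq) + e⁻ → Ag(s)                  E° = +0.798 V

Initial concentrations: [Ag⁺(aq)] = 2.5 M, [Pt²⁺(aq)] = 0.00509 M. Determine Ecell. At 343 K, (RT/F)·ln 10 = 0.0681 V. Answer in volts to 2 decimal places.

+0.29 V

The Pt²⁺/Pt couple has the more positive E°, so it is the cathode; Ag⁺/Ag is the anode.
E°cell = +1.196 − (+0.798) = +0.398 V, with n = 2 electrons transferred.
Balancing gives Pt²⁺(aq) + 2 Ag(s) → Pt(s) + 2 Ag⁺(aq); hence Q = [Ag⁺(aq)]^2 / [Pt²⁺(aq)] = 1.23×10^3 (log Q = 3.089).
Applying E = E° − (RT ln10/nF)·log Q gives +0.398 − (0.0681/2)(3.089) = +0.29 V.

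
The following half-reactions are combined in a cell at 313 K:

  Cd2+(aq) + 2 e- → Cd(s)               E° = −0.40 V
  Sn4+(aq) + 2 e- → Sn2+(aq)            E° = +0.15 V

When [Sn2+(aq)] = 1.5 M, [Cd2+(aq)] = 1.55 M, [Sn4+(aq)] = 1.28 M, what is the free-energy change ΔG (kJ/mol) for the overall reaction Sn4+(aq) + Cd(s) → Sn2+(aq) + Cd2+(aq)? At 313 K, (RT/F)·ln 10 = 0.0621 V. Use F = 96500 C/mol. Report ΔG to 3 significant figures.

The standard cell potential is +0.15 − (−0.40) = +0.55 V, with n = 2 electrons in the balanced equation.
Q = ([Sn2+(aq)]·[Cd2+(aq)]) / [Sn4+(aq)] = 1.82, so log Q = 0.259 and E = +0.55 − (0.0621/2)(0.259) = +0.5420 V.
Finally ΔG = −nFE = −(2)(96500 C/mol)(+0.5420 V) = −105 kJ/mol.

−105 kJ/mol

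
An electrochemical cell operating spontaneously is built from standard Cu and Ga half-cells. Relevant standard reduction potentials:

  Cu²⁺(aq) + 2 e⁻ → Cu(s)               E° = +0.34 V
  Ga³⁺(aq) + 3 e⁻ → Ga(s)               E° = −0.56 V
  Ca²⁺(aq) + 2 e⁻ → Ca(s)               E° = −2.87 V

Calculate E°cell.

The Cu²⁺/Cu couple has the higher E°, so Cu ion is reduced (cathode) and Ga is oxidized (anode).
E°cell = E°(cathode) − E°(anode) = +0.34 − (−0.56) = +0.90 V.

+0.90 V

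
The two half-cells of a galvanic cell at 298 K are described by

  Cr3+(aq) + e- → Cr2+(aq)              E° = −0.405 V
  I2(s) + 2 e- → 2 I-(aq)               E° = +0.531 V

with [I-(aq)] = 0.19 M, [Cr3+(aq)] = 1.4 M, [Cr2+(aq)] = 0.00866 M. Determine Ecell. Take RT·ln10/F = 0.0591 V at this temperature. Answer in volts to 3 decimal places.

I₂/I⁻ is reduced (cathode, E° = +0.531 V) and Cr³⁺/Cr²⁺ is oxidized (anode).
The standard potential is +0.531 − (−0.405) = +0.936 V and the balanced reaction transfers n = 2 electrons.
For the overall reaction I2(s) + 2 Cr2+(aq) → 2 I-(aq) + 2 Cr3+(aq), Q = ([I-(aq)]^2·[Cr3+(aq)]^2) / [Cr2+(aq)]^2 = 943, giving log Q = 2.975.
Applying E = E° − (RT ln10/nF)·log Q gives +0.936 − (0.0591/2)(2.975) = +0.848 V.

+0.848 V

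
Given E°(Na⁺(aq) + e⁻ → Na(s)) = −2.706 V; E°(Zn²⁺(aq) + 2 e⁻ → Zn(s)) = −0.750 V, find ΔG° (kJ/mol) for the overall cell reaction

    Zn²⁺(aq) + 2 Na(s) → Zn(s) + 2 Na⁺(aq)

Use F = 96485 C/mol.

In the reaction as written Zn²⁺(aq) is reduced, so the Zn²⁺/Zn couple is the cathode and Na⁺/Na is the anode.
E°cell = −0.750 − (−2.706) = +1.956 V; balancing electrons gives n = 2.
ΔG° = −nFE°cell = −(2)(96485)(+1.956) J/mol = −377 kJ/mol.

−377 kJ/mol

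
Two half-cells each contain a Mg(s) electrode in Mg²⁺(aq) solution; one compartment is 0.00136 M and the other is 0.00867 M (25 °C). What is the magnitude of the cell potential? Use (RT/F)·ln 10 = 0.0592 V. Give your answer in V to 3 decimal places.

0.024 V

For a concentration cell E°cell = 0, since both electrodes use the same couple.
The compartment with the higher Mg²⁺(aq) concentration (0.00867 M) acts as the cathode; ions are reduced there and produced at the dilute (0.00136 M) anode.
With n = 2, Ecell = −(0.0592/2)·log([dilute]/[conc]) = −(0.0592/2)·log(0.00136/0.00867) = +0.024 V.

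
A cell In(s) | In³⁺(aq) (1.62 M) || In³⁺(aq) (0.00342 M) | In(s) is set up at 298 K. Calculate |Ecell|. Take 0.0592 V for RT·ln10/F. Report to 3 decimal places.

0.053 V

For a concentration cell E°cell = 0, since both electrodes use the same couple.
The compartment with the higher In³⁺(aq) concentration (1.62 M) acts as the cathode; ions are reduced there and produced at the dilute (0.00342 M) anode.
With n = 3, Ecell = −(0.0592/3)·log([dilute]/[conc]) = −(0.0592/3)·log(0.00342/1.62) = +0.053 V.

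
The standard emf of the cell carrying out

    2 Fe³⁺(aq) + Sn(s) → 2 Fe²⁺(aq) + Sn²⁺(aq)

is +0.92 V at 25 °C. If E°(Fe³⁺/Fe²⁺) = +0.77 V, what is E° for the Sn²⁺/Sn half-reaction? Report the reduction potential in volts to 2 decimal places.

−0.15 V

In the reaction as written the Fe³⁺/Fe²⁺ couple is reduced (cathode) and Sn²⁺/Sn is oxidized (anode), so E°cell = E°(Fe³⁺/Fe²⁺) − E°(Sn²⁺/Sn).
E°(Sn²⁺/Sn) = E°(cathode) − E°cell = +0.77 − (+0.92) = −0.15 V.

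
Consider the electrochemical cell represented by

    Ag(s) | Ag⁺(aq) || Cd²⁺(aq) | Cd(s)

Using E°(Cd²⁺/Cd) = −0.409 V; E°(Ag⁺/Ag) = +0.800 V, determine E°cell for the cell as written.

By convention the left-hand electrode in cell notation is the anode (oxidation) and the right-hand electrode is the cathode (reduction).
E°cell = E°(right) − E°(left) = −0.409 − (+0.800) = −1.209 V.
The negative sign shows that, as written, the cell would require an external voltage to drive the reaction.

−1.209 V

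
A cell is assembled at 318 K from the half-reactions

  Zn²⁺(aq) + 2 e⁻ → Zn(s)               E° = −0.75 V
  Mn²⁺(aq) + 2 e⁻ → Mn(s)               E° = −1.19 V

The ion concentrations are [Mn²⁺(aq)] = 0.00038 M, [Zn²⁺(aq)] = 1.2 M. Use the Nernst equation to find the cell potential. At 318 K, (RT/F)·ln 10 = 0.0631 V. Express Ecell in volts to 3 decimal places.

Since E°(Zn²⁺/Zn) > E°(Mn²⁺/Mn), Zn²⁺/Zn serves as the cathode.
The standard potential is −0.75 − (−1.19) = +0.44 V and the balanced reaction transfers n = 2 electrons.
The balanced reaction is Zn²⁺(aq) + Mn(s) → Zn(s) + Mn²⁺(aq), so Q = [Mn²⁺(aq)] / [Zn²⁺(aq)] = 0.000317 and log Q = −3.499.
Applying E = E° − (RT ln10/nF)·log Q gives +0.44 − (0.0631/2)(−3.499) = +0.550 V.

+0.550 V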